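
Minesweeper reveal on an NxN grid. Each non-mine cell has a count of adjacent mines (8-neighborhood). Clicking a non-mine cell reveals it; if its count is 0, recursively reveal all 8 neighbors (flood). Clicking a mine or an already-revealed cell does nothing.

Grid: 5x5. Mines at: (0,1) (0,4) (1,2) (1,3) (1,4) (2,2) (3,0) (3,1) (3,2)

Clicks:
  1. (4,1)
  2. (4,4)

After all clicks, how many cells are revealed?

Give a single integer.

Answer: 7

Derivation:
Click 1 (4,1) count=3: revealed 1 new [(4,1)] -> total=1
Click 2 (4,4) count=0: revealed 6 new [(2,3) (2,4) (3,3) (3,4) (4,3) (4,4)] -> total=7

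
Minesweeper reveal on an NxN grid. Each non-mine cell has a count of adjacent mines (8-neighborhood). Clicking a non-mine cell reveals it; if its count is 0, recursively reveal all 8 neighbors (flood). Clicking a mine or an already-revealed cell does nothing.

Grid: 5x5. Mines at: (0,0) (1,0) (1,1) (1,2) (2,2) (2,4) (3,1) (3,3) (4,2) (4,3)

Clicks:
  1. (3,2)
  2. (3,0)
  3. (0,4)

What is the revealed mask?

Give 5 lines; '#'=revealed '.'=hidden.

Answer: ...##
...##
.....
#.#..
.....

Derivation:
Click 1 (3,2) count=5: revealed 1 new [(3,2)] -> total=1
Click 2 (3,0) count=1: revealed 1 new [(3,0)] -> total=2
Click 3 (0,4) count=0: revealed 4 new [(0,3) (0,4) (1,3) (1,4)] -> total=6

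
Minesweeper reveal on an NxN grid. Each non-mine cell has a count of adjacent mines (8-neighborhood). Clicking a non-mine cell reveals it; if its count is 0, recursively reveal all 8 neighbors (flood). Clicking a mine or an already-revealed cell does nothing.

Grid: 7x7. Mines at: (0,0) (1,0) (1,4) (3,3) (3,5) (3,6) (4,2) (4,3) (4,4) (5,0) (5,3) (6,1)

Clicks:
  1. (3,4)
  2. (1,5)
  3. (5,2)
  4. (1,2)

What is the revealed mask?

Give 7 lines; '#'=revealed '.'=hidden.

Click 1 (3,4) count=4: revealed 1 new [(3,4)] -> total=1
Click 2 (1,5) count=1: revealed 1 new [(1,5)] -> total=2
Click 3 (5,2) count=4: revealed 1 new [(5,2)] -> total=3
Click 4 (1,2) count=0: revealed 9 new [(0,1) (0,2) (0,3) (1,1) (1,2) (1,3) (2,1) (2,2) (2,3)] -> total=12

Answer: .###...
.###.#.
.###...
....#..
.......
..#....
.......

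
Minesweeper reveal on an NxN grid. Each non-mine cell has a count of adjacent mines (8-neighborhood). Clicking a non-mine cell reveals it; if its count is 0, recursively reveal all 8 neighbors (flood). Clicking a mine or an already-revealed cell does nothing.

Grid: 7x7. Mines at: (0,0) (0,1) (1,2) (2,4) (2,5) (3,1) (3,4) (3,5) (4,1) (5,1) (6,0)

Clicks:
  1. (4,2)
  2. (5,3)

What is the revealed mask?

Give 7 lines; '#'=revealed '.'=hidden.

Click 1 (4,2) count=3: revealed 1 new [(4,2)] -> total=1
Click 2 (5,3) count=0: revealed 14 new [(4,3) (4,4) (4,5) (4,6) (5,2) (5,3) (5,4) (5,5) (5,6) (6,2) (6,3) (6,4) (6,5) (6,6)] -> total=15

Answer: .......
.......
.......
.......
..#####
..#####
..#####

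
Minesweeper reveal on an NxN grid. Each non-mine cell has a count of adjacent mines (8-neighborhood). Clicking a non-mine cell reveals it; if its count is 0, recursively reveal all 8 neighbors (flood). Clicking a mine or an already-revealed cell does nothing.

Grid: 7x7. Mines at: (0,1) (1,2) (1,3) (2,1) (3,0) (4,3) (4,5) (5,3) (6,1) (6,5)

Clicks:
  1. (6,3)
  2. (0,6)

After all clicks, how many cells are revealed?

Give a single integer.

Answer: 13

Derivation:
Click 1 (6,3) count=1: revealed 1 new [(6,3)] -> total=1
Click 2 (0,6) count=0: revealed 12 new [(0,4) (0,5) (0,6) (1,4) (1,5) (1,6) (2,4) (2,5) (2,6) (3,4) (3,5) (3,6)] -> total=13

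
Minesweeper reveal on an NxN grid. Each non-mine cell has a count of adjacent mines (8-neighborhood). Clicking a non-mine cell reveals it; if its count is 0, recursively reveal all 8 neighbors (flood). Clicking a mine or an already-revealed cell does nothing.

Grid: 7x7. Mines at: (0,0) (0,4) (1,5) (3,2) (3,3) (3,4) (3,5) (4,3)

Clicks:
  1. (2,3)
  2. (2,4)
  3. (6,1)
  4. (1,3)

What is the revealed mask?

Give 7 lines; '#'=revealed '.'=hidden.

Click 1 (2,3) count=3: revealed 1 new [(2,3)] -> total=1
Click 2 (2,4) count=4: revealed 1 new [(2,4)] -> total=2
Click 3 (6,1) count=0: revealed 26 new [(1,0) (1,1) (2,0) (2,1) (3,0) (3,1) (4,0) (4,1) (4,2) (4,4) (4,5) (4,6) (5,0) (5,1) (5,2) (5,3) (5,4) (5,5) (5,6) (6,0) (6,1) (6,2) (6,3) (6,4) (6,5) (6,6)] -> total=28
Click 4 (1,3) count=1: revealed 1 new [(1,3)] -> total=29

Answer: .......
##.#...
##.##..
##.....
###.###
#######
#######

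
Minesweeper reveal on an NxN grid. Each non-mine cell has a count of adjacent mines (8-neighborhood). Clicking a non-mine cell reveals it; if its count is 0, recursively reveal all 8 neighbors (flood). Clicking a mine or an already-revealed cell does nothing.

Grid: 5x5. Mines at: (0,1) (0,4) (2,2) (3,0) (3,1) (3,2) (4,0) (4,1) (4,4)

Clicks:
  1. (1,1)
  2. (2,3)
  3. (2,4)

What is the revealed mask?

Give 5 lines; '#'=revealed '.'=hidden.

Answer: .....
.#.##
...##
...##
.....

Derivation:
Click 1 (1,1) count=2: revealed 1 new [(1,1)] -> total=1
Click 2 (2,3) count=2: revealed 1 new [(2,3)] -> total=2
Click 3 (2,4) count=0: revealed 5 new [(1,3) (1,4) (2,4) (3,3) (3,4)] -> total=7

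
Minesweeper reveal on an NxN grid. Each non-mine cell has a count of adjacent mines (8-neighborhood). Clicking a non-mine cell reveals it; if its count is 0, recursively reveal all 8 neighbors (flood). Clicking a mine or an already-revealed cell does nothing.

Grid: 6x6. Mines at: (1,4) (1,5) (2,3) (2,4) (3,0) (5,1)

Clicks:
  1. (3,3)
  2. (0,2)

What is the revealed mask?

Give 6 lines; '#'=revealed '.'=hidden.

Click 1 (3,3) count=2: revealed 1 new [(3,3)] -> total=1
Click 2 (0,2) count=0: revealed 11 new [(0,0) (0,1) (0,2) (0,3) (1,0) (1,1) (1,2) (1,3) (2,0) (2,1) (2,2)] -> total=12

Answer: ####..
####..
###...
...#..
......
......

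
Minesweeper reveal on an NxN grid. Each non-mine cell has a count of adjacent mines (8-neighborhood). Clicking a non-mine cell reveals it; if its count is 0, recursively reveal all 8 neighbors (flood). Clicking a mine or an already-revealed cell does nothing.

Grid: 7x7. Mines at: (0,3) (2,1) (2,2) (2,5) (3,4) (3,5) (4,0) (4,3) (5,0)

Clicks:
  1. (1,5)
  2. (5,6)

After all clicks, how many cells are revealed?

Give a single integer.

Click 1 (1,5) count=1: revealed 1 new [(1,5)] -> total=1
Click 2 (5,6) count=0: revealed 15 new [(4,4) (4,5) (4,6) (5,1) (5,2) (5,3) (5,4) (5,5) (5,6) (6,1) (6,2) (6,3) (6,4) (6,5) (6,6)] -> total=16

Answer: 16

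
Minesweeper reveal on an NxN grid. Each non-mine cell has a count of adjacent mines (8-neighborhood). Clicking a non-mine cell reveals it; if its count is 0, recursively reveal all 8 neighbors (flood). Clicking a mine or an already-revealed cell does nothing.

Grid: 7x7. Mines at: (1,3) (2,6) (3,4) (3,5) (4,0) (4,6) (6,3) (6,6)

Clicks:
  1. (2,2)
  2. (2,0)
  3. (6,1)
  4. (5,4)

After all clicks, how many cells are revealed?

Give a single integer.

Click 1 (2,2) count=1: revealed 1 new [(2,2)] -> total=1
Click 2 (2,0) count=0: revealed 19 new [(0,0) (0,1) (0,2) (1,0) (1,1) (1,2) (2,0) (2,1) (2,3) (3,0) (3,1) (3,2) (3,3) (4,1) (4,2) (4,3) (5,1) (5,2) (5,3)] -> total=20
Click 3 (6,1) count=0: revealed 4 new [(5,0) (6,0) (6,1) (6,2)] -> total=24
Click 4 (5,4) count=1: revealed 1 new [(5,4)] -> total=25

Answer: 25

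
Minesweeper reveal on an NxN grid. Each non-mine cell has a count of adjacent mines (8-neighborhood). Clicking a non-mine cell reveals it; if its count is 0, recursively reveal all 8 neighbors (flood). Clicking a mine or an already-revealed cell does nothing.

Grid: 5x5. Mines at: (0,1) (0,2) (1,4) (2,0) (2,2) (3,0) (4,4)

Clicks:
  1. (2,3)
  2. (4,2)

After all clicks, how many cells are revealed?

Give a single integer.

Click 1 (2,3) count=2: revealed 1 new [(2,3)] -> total=1
Click 2 (4,2) count=0: revealed 6 new [(3,1) (3,2) (3,3) (4,1) (4,2) (4,3)] -> total=7

Answer: 7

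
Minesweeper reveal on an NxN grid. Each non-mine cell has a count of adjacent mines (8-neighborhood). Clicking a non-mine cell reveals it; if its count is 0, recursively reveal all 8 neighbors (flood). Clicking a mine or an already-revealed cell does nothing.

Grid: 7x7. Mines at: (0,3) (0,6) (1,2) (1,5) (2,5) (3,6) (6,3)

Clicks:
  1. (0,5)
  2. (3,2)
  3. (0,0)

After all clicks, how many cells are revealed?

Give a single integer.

Answer: 36

Derivation:
Click 1 (0,5) count=2: revealed 1 new [(0,5)] -> total=1
Click 2 (3,2) count=0: revealed 35 new [(0,0) (0,1) (1,0) (1,1) (2,0) (2,1) (2,2) (2,3) (2,4) (3,0) (3,1) (3,2) (3,3) (3,4) (3,5) (4,0) (4,1) (4,2) (4,3) (4,4) (4,5) (4,6) (5,0) (5,1) (5,2) (5,3) (5,4) (5,5) (5,6) (6,0) (6,1) (6,2) (6,4) (6,5) (6,6)] -> total=36
Click 3 (0,0) count=0: revealed 0 new [(none)] -> total=36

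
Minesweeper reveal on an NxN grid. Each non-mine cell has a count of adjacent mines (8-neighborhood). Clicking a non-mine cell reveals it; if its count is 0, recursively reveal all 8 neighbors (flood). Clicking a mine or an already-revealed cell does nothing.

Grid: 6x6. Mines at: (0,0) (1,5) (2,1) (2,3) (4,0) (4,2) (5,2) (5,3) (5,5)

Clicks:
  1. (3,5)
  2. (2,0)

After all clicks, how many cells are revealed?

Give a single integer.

Click 1 (3,5) count=0: revealed 6 new [(2,4) (2,5) (3,4) (3,5) (4,4) (4,5)] -> total=6
Click 2 (2,0) count=1: revealed 1 new [(2,0)] -> total=7

Answer: 7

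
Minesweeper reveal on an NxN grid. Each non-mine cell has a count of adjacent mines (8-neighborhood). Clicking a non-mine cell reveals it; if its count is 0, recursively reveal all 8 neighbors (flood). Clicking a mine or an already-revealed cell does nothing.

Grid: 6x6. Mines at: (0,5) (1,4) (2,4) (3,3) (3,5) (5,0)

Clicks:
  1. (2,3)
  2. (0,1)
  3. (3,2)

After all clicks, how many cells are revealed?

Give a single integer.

Answer: 18

Derivation:
Click 1 (2,3) count=3: revealed 1 new [(2,3)] -> total=1
Click 2 (0,1) count=0: revealed 17 new [(0,0) (0,1) (0,2) (0,3) (1,0) (1,1) (1,2) (1,3) (2,0) (2,1) (2,2) (3,0) (3,1) (3,2) (4,0) (4,1) (4,2)] -> total=18
Click 3 (3,2) count=1: revealed 0 new [(none)] -> total=18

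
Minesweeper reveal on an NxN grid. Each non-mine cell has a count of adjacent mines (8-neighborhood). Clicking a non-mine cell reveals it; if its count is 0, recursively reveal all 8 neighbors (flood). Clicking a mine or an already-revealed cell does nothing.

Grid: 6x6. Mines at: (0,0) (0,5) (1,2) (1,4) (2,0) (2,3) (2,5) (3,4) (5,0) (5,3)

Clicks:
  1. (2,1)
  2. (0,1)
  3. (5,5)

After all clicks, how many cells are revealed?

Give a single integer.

Click 1 (2,1) count=2: revealed 1 new [(2,1)] -> total=1
Click 2 (0,1) count=2: revealed 1 new [(0,1)] -> total=2
Click 3 (5,5) count=0: revealed 4 new [(4,4) (4,5) (5,4) (5,5)] -> total=6

Answer: 6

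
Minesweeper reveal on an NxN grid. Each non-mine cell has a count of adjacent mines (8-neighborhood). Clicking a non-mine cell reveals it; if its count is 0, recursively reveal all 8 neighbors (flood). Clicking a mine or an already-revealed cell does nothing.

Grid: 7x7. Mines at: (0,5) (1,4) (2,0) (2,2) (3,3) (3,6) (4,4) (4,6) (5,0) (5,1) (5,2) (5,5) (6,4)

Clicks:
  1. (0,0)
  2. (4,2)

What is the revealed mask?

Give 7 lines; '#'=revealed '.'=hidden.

Click 1 (0,0) count=0: revealed 8 new [(0,0) (0,1) (0,2) (0,3) (1,0) (1,1) (1,2) (1,3)] -> total=8
Click 2 (4,2) count=3: revealed 1 new [(4,2)] -> total=9

Answer: ####...
####...
.......
.......
..#....
.......
.......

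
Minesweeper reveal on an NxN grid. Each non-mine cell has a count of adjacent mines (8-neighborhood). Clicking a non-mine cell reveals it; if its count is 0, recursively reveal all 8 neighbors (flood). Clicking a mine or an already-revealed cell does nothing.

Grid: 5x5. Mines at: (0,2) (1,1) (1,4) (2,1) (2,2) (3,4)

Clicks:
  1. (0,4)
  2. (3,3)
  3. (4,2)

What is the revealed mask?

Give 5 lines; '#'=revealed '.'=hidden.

Answer: ....#
.....
.....
####.
####.

Derivation:
Click 1 (0,4) count=1: revealed 1 new [(0,4)] -> total=1
Click 2 (3,3) count=2: revealed 1 new [(3,3)] -> total=2
Click 3 (4,2) count=0: revealed 7 new [(3,0) (3,1) (3,2) (4,0) (4,1) (4,2) (4,3)] -> total=9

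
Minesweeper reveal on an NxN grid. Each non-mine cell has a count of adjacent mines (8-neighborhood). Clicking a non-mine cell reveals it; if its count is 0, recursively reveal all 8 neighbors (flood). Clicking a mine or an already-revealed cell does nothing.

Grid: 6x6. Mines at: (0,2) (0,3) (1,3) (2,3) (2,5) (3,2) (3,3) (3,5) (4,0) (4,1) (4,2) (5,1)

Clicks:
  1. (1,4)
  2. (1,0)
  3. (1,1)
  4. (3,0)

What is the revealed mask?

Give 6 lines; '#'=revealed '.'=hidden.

Click 1 (1,4) count=4: revealed 1 new [(1,4)] -> total=1
Click 2 (1,0) count=0: revealed 8 new [(0,0) (0,1) (1,0) (1,1) (2,0) (2,1) (3,0) (3,1)] -> total=9
Click 3 (1,1) count=1: revealed 0 new [(none)] -> total=9
Click 4 (3,0) count=2: revealed 0 new [(none)] -> total=9

Answer: ##....
##..#.
##....
##....
......
......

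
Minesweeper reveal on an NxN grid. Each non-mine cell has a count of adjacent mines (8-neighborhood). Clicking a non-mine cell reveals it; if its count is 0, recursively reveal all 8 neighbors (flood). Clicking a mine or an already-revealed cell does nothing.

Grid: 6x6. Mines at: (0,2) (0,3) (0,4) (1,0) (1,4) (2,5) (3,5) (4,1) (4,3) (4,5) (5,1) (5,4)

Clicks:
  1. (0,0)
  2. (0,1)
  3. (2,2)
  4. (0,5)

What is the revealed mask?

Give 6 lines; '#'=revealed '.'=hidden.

Click 1 (0,0) count=1: revealed 1 new [(0,0)] -> total=1
Click 2 (0,1) count=2: revealed 1 new [(0,1)] -> total=2
Click 3 (2,2) count=0: revealed 9 new [(1,1) (1,2) (1,3) (2,1) (2,2) (2,3) (3,1) (3,2) (3,3)] -> total=11
Click 4 (0,5) count=2: revealed 1 new [(0,5)] -> total=12

Answer: ##...#
.###..
.###..
.###..
......
......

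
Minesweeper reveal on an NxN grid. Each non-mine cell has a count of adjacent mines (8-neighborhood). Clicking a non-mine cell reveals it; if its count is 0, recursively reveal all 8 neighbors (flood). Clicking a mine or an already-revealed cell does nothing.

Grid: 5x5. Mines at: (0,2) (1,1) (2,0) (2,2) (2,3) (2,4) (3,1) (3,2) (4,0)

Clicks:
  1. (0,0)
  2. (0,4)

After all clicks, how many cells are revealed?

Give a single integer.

Click 1 (0,0) count=1: revealed 1 new [(0,0)] -> total=1
Click 2 (0,4) count=0: revealed 4 new [(0,3) (0,4) (1,3) (1,4)] -> total=5

Answer: 5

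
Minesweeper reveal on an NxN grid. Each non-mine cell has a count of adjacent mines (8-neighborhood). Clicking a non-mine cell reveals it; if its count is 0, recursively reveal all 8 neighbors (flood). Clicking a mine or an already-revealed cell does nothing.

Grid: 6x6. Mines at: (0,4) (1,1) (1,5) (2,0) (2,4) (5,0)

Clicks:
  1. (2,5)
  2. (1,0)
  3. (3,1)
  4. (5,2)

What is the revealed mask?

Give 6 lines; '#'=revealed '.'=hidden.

Click 1 (2,5) count=2: revealed 1 new [(2,5)] -> total=1
Click 2 (1,0) count=2: revealed 1 new [(1,0)] -> total=2
Click 3 (3,1) count=1: revealed 1 new [(3,1)] -> total=3
Click 4 (5,2) count=0: revealed 17 new [(2,1) (2,2) (2,3) (3,2) (3,3) (3,4) (3,5) (4,1) (4,2) (4,3) (4,4) (4,5) (5,1) (5,2) (5,3) (5,4) (5,5)] -> total=20

Answer: ......
#.....
.###.#
.#####
.#####
.#####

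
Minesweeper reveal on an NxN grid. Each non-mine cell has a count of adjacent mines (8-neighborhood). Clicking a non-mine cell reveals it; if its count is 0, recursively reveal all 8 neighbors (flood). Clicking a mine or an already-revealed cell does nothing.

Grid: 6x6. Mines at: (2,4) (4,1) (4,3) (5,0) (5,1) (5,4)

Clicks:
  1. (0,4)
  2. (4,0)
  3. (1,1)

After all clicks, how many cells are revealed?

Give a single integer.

Answer: 21

Derivation:
Click 1 (0,4) count=0: revealed 20 new [(0,0) (0,1) (0,2) (0,3) (0,4) (0,5) (1,0) (1,1) (1,2) (1,3) (1,4) (1,5) (2,0) (2,1) (2,2) (2,3) (3,0) (3,1) (3,2) (3,3)] -> total=20
Click 2 (4,0) count=3: revealed 1 new [(4,0)] -> total=21
Click 3 (1,1) count=0: revealed 0 new [(none)] -> total=21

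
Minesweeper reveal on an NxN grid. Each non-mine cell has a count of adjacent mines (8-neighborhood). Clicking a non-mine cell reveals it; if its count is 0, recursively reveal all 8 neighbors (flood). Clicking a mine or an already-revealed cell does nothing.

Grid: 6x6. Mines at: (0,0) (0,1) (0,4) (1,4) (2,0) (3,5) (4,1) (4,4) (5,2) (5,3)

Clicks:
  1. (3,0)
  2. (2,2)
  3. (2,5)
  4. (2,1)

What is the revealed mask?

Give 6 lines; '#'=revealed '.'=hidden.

Click 1 (3,0) count=2: revealed 1 new [(3,0)] -> total=1
Click 2 (2,2) count=0: revealed 9 new [(1,1) (1,2) (1,3) (2,1) (2,2) (2,3) (3,1) (3,2) (3,3)] -> total=10
Click 3 (2,5) count=2: revealed 1 new [(2,5)] -> total=11
Click 4 (2,1) count=1: revealed 0 new [(none)] -> total=11

Answer: ......
.###..
.###.#
####..
......
......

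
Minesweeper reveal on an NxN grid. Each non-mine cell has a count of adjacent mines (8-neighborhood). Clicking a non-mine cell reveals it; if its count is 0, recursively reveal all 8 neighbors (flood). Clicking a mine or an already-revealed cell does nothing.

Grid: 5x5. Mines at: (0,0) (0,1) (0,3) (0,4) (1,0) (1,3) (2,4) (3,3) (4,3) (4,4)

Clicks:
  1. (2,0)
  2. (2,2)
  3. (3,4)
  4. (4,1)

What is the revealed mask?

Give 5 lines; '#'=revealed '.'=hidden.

Click 1 (2,0) count=1: revealed 1 new [(2,0)] -> total=1
Click 2 (2,2) count=2: revealed 1 new [(2,2)] -> total=2
Click 3 (3,4) count=4: revealed 1 new [(3,4)] -> total=3
Click 4 (4,1) count=0: revealed 7 new [(2,1) (3,0) (3,1) (3,2) (4,0) (4,1) (4,2)] -> total=10

Answer: .....
.....
###..
###.#
###..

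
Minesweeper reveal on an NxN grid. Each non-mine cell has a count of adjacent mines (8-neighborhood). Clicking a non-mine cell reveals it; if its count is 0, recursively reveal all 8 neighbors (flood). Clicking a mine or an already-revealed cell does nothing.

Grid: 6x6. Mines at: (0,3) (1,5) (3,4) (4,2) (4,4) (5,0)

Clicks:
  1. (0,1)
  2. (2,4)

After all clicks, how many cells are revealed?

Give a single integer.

Click 1 (0,1) count=0: revealed 17 new [(0,0) (0,1) (0,2) (1,0) (1,1) (1,2) (1,3) (2,0) (2,1) (2,2) (2,3) (3,0) (3,1) (3,2) (3,3) (4,0) (4,1)] -> total=17
Click 2 (2,4) count=2: revealed 1 new [(2,4)] -> total=18

Answer: 18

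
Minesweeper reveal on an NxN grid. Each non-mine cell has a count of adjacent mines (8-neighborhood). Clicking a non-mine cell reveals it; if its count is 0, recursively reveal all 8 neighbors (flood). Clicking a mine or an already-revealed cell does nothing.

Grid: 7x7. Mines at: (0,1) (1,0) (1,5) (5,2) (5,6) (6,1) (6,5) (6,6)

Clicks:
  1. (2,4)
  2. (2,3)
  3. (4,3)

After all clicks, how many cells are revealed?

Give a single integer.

Answer: 33

Derivation:
Click 1 (2,4) count=1: revealed 1 new [(2,4)] -> total=1
Click 2 (2,3) count=0: revealed 32 new [(0,2) (0,3) (0,4) (1,1) (1,2) (1,3) (1,4) (2,0) (2,1) (2,2) (2,3) (2,5) (2,6) (3,0) (3,1) (3,2) (3,3) (3,4) (3,5) (3,6) (4,0) (4,1) (4,2) (4,3) (4,4) (4,5) (4,6) (5,0) (5,1) (5,3) (5,4) (5,5)] -> total=33
Click 3 (4,3) count=1: revealed 0 new [(none)] -> total=33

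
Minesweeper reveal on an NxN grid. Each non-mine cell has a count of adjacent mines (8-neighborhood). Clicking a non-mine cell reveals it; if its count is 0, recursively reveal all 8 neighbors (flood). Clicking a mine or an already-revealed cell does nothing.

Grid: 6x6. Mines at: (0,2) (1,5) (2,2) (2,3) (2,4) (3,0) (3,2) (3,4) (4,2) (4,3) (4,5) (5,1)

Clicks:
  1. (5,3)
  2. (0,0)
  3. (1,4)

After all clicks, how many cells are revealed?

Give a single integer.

Answer: 8

Derivation:
Click 1 (5,3) count=2: revealed 1 new [(5,3)] -> total=1
Click 2 (0,0) count=0: revealed 6 new [(0,0) (0,1) (1,0) (1,1) (2,0) (2,1)] -> total=7
Click 3 (1,4) count=3: revealed 1 new [(1,4)] -> total=8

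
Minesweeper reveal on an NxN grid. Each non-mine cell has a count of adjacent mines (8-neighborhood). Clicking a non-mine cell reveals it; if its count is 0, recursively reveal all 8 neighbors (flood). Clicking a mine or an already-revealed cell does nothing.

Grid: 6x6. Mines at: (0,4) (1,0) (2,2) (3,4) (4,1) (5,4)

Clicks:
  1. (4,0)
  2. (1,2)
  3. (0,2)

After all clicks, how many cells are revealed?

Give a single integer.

Click 1 (4,0) count=1: revealed 1 new [(4,0)] -> total=1
Click 2 (1,2) count=1: revealed 1 new [(1,2)] -> total=2
Click 3 (0,2) count=0: revealed 5 new [(0,1) (0,2) (0,3) (1,1) (1,3)] -> total=7

Answer: 7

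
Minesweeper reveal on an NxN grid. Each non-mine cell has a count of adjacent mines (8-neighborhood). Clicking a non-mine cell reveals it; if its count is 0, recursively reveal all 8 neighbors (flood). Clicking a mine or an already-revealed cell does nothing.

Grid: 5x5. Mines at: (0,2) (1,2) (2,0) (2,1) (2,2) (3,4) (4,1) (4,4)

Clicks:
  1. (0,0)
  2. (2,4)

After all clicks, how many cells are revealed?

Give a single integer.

Click 1 (0,0) count=0: revealed 4 new [(0,0) (0,1) (1,0) (1,1)] -> total=4
Click 2 (2,4) count=1: revealed 1 new [(2,4)] -> total=5

Answer: 5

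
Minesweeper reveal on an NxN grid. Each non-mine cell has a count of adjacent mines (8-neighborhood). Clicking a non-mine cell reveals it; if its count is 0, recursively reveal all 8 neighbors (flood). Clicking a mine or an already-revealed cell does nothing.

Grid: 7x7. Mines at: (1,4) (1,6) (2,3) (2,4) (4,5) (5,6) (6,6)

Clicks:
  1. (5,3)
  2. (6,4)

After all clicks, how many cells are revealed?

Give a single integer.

Answer: 33

Derivation:
Click 1 (5,3) count=0: revealed 33 new [(0,0) (0,1) (0,2) (0,3) (1,0) (1,1) (1,2) (1,3) (2,0) (2,1) (2,2) (3,0) (3,1) (3,2) (3,3) (3,4) (4,0) (4,1) (4,2) (4,3) (4,4) (5,0) (5,1) (5,2) (5,3) (5,4) (5,5) (6,0) (6,1) (6,2) (6,3) (6,4) (6,5)] -> total=33
Click 2 (6,4) count=0: revealed 0 new [(none)] -> total=33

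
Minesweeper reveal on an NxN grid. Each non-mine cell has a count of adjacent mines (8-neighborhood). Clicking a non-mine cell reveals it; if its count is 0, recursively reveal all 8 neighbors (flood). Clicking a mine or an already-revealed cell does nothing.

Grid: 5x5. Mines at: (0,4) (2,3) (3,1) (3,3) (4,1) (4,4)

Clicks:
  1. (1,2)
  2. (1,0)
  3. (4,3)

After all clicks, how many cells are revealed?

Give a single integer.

Answer: 12

Derivation:
Click 1 (1,2) count=1: revealed 1 new [(1,2)] -> total=1
Click 2 (1,0) count=0: revealed 10 new [(0,0) (0,1) (0,2) (0,3) (1,0) (1,1) (1,3) (2,0) (2,1) (2,2)] -> total=11
Click 3 (4,3) count=2: revealed 1 new [(4,3)] -> total=12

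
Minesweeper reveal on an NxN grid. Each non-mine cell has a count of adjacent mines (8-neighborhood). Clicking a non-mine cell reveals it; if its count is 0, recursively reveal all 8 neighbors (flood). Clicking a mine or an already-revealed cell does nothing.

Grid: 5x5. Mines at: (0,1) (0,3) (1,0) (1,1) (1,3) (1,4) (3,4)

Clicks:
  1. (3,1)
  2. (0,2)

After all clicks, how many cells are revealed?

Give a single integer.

Answer: 13

Derivation:
Click 1 (3,1) count=0: revealed 12 new [(2,0) (2,1) (2,2) (2,3) (3,0) (3,1) (3,2) (3,3) (4,0) (4,1) (4,2) (4,3)] -> total=12
Click 2 (0,2) count=4: revealed 1 new [(0,2)] -> total=13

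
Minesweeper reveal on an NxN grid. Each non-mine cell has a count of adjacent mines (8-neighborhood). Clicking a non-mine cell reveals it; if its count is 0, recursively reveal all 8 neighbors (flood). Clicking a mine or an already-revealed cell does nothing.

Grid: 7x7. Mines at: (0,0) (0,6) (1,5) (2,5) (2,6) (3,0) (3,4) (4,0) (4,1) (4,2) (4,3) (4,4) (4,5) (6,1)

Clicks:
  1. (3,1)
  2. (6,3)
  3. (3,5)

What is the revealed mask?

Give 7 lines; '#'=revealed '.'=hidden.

Answer: .......
.......
.......
.#...#.
.......
..#####
..#####

Derivation:
Click 1 (3,1) count=4: revealed 1 new [(3,1)] -> total=1
Click 2 (6,3) count=0: revealed 10 new [(5,2) (5,3) (5,4) (5,5) (5,6) (6,2) (6,3) (6,4) (6,5) (6,6)] -> total=11
Click 3 (3,5) count=5: revealed 1 new [(3,5)] -> total=12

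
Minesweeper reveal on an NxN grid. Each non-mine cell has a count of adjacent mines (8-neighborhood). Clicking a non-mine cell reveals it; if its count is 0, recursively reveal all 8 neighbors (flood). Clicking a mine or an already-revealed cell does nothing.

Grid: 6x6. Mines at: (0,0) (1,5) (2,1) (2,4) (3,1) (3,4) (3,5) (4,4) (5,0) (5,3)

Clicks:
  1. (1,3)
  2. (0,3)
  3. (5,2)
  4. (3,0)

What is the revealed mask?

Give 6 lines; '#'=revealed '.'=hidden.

Answer: .####.
.####.
......
#.....
......
..#...

Derivation:
Click 1 (1,3) count=1: revealed 1 new [(1,3)] -> total=1
Click 2 (0,3) count=0: revealed 7 new [(0,1) (0,2) (0,3) (0,4) (1,1) (1,2) (1,4)] -> total=8
Click 3 (5,2) count=1: revealed 1 new [(5,2)] -> total=9
Click 4 (3,0) count=2: revealed 1 new [(3,0)] -> total=10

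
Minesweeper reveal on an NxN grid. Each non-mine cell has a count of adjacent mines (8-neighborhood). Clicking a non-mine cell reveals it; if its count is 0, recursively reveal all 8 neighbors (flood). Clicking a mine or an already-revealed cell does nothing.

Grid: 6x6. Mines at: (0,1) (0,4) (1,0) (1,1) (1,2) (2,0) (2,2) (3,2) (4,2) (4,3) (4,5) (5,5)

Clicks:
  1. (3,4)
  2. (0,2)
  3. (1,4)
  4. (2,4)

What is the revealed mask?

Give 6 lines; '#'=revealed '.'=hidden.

Click 1 (3,4) count=2: revealed 1 new [(3,4)] -> total=1
Click 2 (0,2) count=3: revealed 1 new [(0,2)] -> total=2
Click 3 (1,4) count=1: revealed 1 new [(1,4)] -> total=3
Click 4 (2,4) count=0: revealed 7 new [(1,3) (1,5) (2,3) (2,4) (2,5) (3,3) (3,5)] -> total=10

Answer: ..#...
...###
...###
...###
......
......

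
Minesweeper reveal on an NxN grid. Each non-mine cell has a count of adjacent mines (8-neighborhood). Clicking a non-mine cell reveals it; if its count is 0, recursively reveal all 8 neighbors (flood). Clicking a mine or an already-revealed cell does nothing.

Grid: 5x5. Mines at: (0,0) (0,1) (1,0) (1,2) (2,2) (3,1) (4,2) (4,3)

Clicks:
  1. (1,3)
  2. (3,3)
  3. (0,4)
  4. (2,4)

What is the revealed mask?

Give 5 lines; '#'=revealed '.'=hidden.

Answer: ...##
...##
...##
...##
.....

Derivation:
Click 1 (1,3) count=2: revealed 1 new [(1,3)] -> total=1
Click 2 (3,3) count=3: revealed 1 new [(3,3)] -> total=2
Click 3 (0,4) count=0: revealed 6 new [(0,3) (0,4) (1,4) (2,3) (2,4) (3,4)] -> total=8
Click 4 (2,4) count=0: revealed 0 new [(none)] -> total=8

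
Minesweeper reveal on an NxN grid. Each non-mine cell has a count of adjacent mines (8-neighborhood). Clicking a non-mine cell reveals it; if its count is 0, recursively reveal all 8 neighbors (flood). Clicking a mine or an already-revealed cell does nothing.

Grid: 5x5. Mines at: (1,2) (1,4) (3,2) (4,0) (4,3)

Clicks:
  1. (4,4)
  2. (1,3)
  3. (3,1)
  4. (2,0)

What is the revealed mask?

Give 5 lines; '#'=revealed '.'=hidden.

Answer: ##...
##.#.
##...
##...
....#

Derivation:
Click 1 (4,4) count=1: revealed 1 new [(4,4)] -> total=1
Click 2 (1,3) count=2: revealed 1 new [(1,3)] -> total=2
Click 3 (3,1) count=2: revealed 1 new [(3,1)] -> total=3
Click 4 (2,0) count=0: revealed 7 new [(0,0) (0,1) (1,0) (1,1) (2,0) (2,1) (3,0)] -> total=10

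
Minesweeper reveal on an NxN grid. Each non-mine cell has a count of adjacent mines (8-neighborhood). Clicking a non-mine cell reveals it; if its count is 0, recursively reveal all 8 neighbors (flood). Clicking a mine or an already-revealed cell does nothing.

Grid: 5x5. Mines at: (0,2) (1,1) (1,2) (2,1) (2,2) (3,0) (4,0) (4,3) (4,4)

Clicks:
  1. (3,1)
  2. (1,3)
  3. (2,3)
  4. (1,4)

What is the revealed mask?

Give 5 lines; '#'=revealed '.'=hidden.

Click 1 (3,1) count=4: revealed 1 new [(3,1)] -> total=1
Click 2 (1,3) count=3: revealed 1 new [(1,3)] -> total=2
Click 3 (2,3) count=2: revealed 1 new [(2,3)] -> total=3
Click 4 (1,4) count=0: revealed 6 new [(0,3) (0,4) (1,4) (2,4) (3,3) (3,4)] -> total=9

Answer: ...##
...##
...##
.#.##
.....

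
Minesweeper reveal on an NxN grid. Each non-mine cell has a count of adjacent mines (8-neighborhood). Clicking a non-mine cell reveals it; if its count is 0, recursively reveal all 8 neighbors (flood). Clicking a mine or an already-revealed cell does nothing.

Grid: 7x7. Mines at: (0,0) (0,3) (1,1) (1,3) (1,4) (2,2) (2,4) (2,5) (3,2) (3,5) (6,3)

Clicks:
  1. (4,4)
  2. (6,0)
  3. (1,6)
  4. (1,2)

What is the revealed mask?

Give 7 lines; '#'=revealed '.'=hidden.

Click 1 (4,4) count=1: revealed 1 new [(4,4)] -> total=1
Click 2 (6,0) count=0: revealed 13 new [(2,0) (2,1) (3,0) (3,1) (4,0) (4,1) (4,2) (5,0) (5,1) (5,2) (6,0) (6,1) (6,2)] -> total=14
Click 3 (1,6) count=1: revealed 1 new [(1,6)] -> total=15
Click 4 (1,2) count=4: revealed 1 new [(1,2)] -> total=16

Answer: .......
..#...#
##.....
##.....
###.#..
###....
###....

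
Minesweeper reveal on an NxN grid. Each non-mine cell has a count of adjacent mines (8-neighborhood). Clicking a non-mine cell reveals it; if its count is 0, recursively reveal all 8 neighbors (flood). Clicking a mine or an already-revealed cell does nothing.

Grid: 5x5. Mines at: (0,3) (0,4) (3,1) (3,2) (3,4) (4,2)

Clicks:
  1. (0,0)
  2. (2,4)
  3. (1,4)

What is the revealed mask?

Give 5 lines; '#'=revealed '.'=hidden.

Click 1 (0,0) count=0: revealed 9 new [(0,0) (0,1) (0,2) (1,0) (1,1) (1,2) (2,0) (2,1) (2,2)] -> total=9
Click 2 (2,4) count=1: revealed 1 new [(2,4)] -> total=10
Click 3 (1,4) count=2: revealed 1 new [(1,4)] -> total=11

Answer: ###..
###.#
###.#
.....
.....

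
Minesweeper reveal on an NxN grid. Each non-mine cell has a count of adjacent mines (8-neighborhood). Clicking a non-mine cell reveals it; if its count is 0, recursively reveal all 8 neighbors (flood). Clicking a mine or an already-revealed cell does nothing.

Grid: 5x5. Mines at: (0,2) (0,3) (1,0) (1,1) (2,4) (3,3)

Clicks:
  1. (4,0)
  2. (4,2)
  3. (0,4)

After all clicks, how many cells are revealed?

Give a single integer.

Click 1 (4,0) count=0: revealed 9 new [(2,0) (2,1) (2,2) (3,0) (3,1) (3,2) (4,0) (4,1) (4,2)] -> total=9
Click 2 (4,2) count=1: revealed 0 new [(none)] -> total=9
Click 3 (0,4) count=1: revealed 1 new [(0,4)] -> total=10

Answer: 10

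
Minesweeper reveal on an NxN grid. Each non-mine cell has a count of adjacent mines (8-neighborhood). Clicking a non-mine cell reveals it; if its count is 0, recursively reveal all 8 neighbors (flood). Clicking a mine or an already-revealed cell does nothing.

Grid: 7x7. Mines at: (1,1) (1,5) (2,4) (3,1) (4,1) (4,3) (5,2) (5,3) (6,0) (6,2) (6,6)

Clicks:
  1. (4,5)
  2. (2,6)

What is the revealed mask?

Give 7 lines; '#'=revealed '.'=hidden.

Answer: .......
.......
.....##
....###
....###
....###
.......

Derivation:
Click 1 (4,5) count=0: revealed 11 new [(2,5) (2,6) (3,4) (3,5) (3,6) (4,4) (4,5) (4,6) (5,4) (5,5) (5,6)] -> total=11
Click 2 (2,6) count=1: revealed 0 new [(none)] -> total=11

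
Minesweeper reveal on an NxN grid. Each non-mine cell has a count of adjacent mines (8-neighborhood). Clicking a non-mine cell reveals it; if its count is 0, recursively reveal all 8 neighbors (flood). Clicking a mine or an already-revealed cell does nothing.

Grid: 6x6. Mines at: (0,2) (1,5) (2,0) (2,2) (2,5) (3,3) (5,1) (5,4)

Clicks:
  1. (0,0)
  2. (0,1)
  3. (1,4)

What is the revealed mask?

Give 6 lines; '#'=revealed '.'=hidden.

Answer: ##....
##..#.
......
......
......
......

Derivation:
Click 1 (0,0) count=0: revealed 4 new [(0,0) (0,1) (1,0) (1,1)] -> total=4
Click 2 (0,1) count=1: revealed 0 new [(none)] -> total=4
Click 3 (1,4) count=2: revealed 1 new [(1,4)] -> total=5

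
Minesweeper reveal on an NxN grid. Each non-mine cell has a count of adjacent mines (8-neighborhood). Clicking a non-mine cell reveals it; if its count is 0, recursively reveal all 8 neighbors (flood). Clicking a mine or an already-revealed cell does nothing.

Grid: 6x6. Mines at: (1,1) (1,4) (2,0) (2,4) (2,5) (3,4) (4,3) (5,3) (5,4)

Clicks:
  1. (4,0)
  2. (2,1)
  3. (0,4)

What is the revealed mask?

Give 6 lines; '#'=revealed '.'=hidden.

Click 1 (4,0) count=0: revealed 9 new [(3,0) (3,1) (3,2) (4,0) (4,1) (4,2) (5,0) (5,1) (5,2)] -> total=9
Click 2 (2,1) count=2: revealed 1 new [(2,1)] -> total=10
Click 3 (0,4) count=1: revealed 1 new [(0,4)] -> total=11

Answer: ....#.
......
.#....
###...
###...
###...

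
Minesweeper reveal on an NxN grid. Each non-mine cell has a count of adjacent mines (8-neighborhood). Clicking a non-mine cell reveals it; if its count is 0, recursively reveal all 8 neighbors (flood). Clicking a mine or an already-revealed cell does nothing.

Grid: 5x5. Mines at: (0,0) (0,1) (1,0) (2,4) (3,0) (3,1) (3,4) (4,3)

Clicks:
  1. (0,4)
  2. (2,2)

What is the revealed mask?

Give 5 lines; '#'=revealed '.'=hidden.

Answer: ..###
..###
..#..
.....
.....

Derivation:
Click 1 (0,4) count=0: revealed 6 new [(0,2) (0,3) (0,4) (1,2) (1,3) (1,4)] -> total=6
Click 2 (2,2) count=1: revealed 1 new [(2,2)] -> total=7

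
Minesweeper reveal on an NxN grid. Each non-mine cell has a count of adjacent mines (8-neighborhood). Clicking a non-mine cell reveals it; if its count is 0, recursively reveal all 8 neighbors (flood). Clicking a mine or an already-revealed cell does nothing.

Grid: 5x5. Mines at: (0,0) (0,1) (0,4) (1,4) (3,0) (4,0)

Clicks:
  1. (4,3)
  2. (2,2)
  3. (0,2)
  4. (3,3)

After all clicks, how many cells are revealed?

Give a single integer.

Click 1 (4,3) count=0: revealed 15 new [(1,1) (1,2) (1,3) (2,1) (2,2) (2,3) (2,4) (3,1) (3,2) (3,3) (3,4) (4,1) (4,2) (4,3) (4,4)] -> total=15
Click 2 (2,2) count=0: revealed 0 new [(none)] -> total=15
Click 3 (0,2) count=1: revealed 1 new [(0,2)] -> total=16
Click 4 (3,3) count=0: revealed 0 new [(none)] -> total=16

Answer: 16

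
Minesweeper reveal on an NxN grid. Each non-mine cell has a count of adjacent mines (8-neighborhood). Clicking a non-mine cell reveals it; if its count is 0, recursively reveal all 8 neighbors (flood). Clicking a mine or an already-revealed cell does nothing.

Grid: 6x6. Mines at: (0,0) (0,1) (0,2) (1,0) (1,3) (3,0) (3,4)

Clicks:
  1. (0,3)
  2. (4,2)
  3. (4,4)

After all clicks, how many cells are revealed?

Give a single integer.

Answer: 19

Derivation:
Click 1 (0,3) count=2: revealed 1 new [(0,3)] -> total=1
Click 2 (4,2) count=0: revealed 18 new [(2,1) (2,2) (2,3) (3,1) (3,2) (3,3) (4,0) (4,1) (4,2) (4,3) (4,4) (4,5) (5,0) (5,1) (5,2) (5,3) (5,4) (5,5)] -> total=19
Click 3 (4,4) count=1: revealed 0 new [(none)] -> total=19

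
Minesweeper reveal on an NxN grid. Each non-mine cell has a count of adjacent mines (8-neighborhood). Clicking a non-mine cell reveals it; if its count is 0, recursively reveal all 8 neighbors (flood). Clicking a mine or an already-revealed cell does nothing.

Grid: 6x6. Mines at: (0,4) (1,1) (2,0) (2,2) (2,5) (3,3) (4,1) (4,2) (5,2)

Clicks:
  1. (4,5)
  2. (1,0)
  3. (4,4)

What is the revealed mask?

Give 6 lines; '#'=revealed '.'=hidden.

Click 1 (4,5) count=0: revealed 8 new [(3,4) (3,5) (4,3) (4,4) (4,5) (5,3) (5,4) (5,5)] -> total=8
Click 2 (1,0) count=2: revealed 1 new [(1,0)] -> total=9
Click 3 (4,4) count=1: revealed 0 new [(none)] -> total=9

Answer: ......
#.....
......
....##
...###
...###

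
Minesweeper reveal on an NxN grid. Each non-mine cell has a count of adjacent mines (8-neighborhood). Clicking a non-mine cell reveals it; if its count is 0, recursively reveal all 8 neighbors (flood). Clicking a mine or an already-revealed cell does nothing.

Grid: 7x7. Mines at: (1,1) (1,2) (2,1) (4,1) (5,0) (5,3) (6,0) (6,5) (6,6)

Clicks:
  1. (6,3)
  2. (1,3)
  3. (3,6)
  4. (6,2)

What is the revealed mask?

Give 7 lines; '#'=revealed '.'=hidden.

Answer: ...####
...####
..#####
..#####
..#####
....###
..##...

Derivation:
Click 1 (6,3) count=1: revealed 1 new [(6,3)] -> total=1
Click 2 (1,3) count=1: revealed 1 new [(1,3)] -> total=2
Click 3 (3,6) count=0: revealed 25 new [(0,3) (0,4) (0,5) (0,6) (1,4) (1,5) (1,6) (2,2) (2,3) (2,4) (2,5) (2,6) (3,2) (3,3) (3,4) (3,5) (3,6) (4,2) (4,3) (4,4) (4,5) (4,6) (5,4) (5,5) (5,6)] -> total=27
Click 4 (6,2) count=1: revealed 1 new [(6,2)] -> total=28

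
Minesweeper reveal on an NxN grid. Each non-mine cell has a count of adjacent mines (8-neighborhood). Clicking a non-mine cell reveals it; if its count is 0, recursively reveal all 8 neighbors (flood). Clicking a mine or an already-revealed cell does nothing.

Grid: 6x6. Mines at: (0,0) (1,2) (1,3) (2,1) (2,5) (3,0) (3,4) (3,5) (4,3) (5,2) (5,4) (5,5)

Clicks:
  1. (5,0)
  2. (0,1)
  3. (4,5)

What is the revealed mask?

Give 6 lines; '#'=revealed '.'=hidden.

Click 1 (5,0) count=0: revealed 4 new [(4,0) (4,1) (5,0) (5,1)] -> total=4
Click 2 (0,1) count=2: revealed 1 new [(0,1)] -> total=5
Click 3 (4,5) count=4: revealed 1 new [(4,5)] -> total=6

Answer: .#....
......
......
......
##...#
##....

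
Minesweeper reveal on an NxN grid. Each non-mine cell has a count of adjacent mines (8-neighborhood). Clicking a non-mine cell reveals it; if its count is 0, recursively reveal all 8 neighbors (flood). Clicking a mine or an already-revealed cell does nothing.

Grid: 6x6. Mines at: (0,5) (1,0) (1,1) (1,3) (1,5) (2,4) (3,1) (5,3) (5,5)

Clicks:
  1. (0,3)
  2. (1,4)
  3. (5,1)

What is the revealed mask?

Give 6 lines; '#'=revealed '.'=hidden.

Click 1 (0,3) count=1: revealed 1 new [(0,3)] -> total=1
Click 2 (1,4) count=4: revealed 1 new [(1,4)] -> total=2
Click 3 (5,1) count=0: revealed 6 new [(4,0) (4,1) (4,2) (5,0) (5,1) (5,2)] -> total=8

Answer: ...#..
....#.
......
......
###...
###...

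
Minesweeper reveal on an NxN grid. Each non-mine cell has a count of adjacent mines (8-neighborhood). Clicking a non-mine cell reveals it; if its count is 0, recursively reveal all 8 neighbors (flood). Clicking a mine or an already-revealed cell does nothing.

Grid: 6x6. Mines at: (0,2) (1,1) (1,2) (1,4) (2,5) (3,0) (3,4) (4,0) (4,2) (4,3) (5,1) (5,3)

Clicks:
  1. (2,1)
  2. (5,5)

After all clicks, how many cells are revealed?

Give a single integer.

Click 1 (2,1) count=3: revealed 1 new [(2,1)] -> total=1
Click 2 (5,5) count=0: revealed 4 new [(4,4) (4,5) (5,4) (5,5)] -> total=5

Answer: 5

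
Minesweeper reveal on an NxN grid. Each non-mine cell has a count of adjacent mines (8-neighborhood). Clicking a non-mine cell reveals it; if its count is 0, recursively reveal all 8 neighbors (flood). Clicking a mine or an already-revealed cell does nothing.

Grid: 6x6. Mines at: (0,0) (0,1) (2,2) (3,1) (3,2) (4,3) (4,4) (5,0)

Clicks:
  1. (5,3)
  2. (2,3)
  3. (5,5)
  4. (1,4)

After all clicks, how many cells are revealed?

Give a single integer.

Click 1 (5,3) count=2: revealed 1 new [(5,3)] -> total=1
Click 2 (2,3) count=2: revealed 1 new [(2,3)] -> total=2
Click 3 (5,5) count=1: revealed 1 new [(5,5)] -> total=3
Click 4 (1,4) count=0: revealed 13 new [(0,2) (0,3) (0,4) (0,5) (1,2) (1,3) (1,4) (1,5) (2,4) (2,5) (3,3) (3,4) (3,5)] -> total=16

Answer: 16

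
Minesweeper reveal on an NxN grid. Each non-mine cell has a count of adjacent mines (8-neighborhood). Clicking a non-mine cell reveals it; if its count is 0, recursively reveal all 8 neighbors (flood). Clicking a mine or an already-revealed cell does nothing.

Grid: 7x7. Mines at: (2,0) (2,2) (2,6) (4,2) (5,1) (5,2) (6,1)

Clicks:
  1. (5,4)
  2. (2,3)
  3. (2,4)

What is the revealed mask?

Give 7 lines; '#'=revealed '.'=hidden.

Click 1 (5,4) count=0: revealed 33 new [(0,0) (0,1) (0,2) (0,3) (0,4) (0,5) (0,6) (1,0) (1,1) (1,2) (1,3) (1,4) (1,5) (1,6) (2,3) (2,4) (2,5) (3,3) (3,4) (3,5) (3,6) (4,3) (4,4) (4,5) (4,6) (5,3) (5,4) (5,5) (5,6) (6,3) (6,4) (6,5) (6,6)] -> total=33
Click 2 (2,3) count=1: revealed 0 new [(none)] -> total=33
Click 3 (2,4) count=0: revealed 0 new [(none)] -> total=33

Answer: #######
#######
...###.
...####
...####
...####
...####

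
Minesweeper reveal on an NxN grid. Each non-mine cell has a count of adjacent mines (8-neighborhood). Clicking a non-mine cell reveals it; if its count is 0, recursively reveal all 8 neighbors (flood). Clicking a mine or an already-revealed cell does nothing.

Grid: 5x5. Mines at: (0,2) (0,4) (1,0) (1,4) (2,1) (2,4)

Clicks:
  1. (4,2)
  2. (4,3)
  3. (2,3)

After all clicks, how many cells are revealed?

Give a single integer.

Answer: 11

Derivation:
Click 1 (4,2) count=0: revealed 10 new [(3,0) (3,1) (3,2) (3,3) (3,4) (4,0) (4,1) (4,2) (4,3) (4,4)] -> total=10
Click 2 (4,3) count=0: revealed 0 new [(none)] -> total=10
Click 3 (2,3) count=2: revealed 1 new [(2,3)] -> total=11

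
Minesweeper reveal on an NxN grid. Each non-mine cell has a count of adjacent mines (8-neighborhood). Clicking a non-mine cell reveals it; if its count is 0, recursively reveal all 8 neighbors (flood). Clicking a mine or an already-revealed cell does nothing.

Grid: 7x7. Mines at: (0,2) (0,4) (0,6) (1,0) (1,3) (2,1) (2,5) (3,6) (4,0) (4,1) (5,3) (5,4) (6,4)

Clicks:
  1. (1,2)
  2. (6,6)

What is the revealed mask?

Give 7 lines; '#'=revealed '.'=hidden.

Click 1 (1,2) count=3: revealed 1 new [(1,2)] -> total=1
Click 2 (6,6) count=0: revealed 6 new [(4,5) (4,6) (5,5) (5,6) (6,5) (6,6)] -> total=7

Answer: .......
..#....
.......
.......
.....##
.....##
.....##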